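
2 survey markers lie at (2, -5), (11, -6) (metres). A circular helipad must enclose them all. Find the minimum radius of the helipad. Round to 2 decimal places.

4.53

The smallest circle enclosing two points has them as diameter endpoints.
Centre = midpoint = (6.5, -5.5); r² = |(2, -5)−(11, -6)|²/4 = 82/4 = 20.5.
r = √(20.5) ≈ 4.53.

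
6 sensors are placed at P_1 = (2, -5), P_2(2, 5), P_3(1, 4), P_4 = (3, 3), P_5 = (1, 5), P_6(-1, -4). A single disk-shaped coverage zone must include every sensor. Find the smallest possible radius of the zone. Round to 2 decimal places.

The farthest pair is P_1–P_5 with squared distance 101. The circle on this segment as diameter has centre (1.5, 0) and r² = 101/4 = 25.25.
Check P_2: distance² to centre = 25.25 ≤ 25.25, so it lies inside.
All remaining points lie in this disk, and no smaller disk contains both endpoints, so this is the minimum enclosing circle.
r = √(25.25) ≈ 5.02.

5.02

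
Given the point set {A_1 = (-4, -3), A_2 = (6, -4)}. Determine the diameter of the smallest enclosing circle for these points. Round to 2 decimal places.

10.05

The smallest circle enclosing two points has them as diameter endpoints.
Centre = midpoint = (1, -3.5); r² = |A_1A_2|²/4 = 101/4 = 25.25.
Diameter = 2r = 2√(25.25) ≈ 10.05.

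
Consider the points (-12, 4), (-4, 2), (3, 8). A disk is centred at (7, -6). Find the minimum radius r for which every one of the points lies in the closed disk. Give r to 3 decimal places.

21.471

The required radius is the distance from (7, -6) to the farthest point.
Squared distances: 461, 185, 212.
Maximum is 461, attained at (-12, 4).
r = √461 ≈ 21.471.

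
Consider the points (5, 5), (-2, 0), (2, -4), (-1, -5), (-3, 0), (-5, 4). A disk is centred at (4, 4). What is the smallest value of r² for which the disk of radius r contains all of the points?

The required radius is the distance from (4, 4) to the farthest point.
Squared distances: 2, 52, 68, 106, 65, 81.
Maximum is 106, attained at (-1, -5).

106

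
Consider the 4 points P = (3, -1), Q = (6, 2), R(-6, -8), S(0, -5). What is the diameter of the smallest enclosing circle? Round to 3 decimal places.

15.620

The minimum enclosing circle of a finite set is fixed by two of the points (as a diameter) or three (as a circumcircle).
The farthest pair is Q–R with squared distance 244. The circle on this segment as diameter has centre (0, -3) and r² = 244/4 = 61.
Check P: distance² to centre = 13 ≤ 61, so it lies inside.
All remaining points lie in this disk, and no smaller disk contains both endpoints, so this is the minimum enclosing circle.
Diameter = 2r = 2√61 ≈ 15.620.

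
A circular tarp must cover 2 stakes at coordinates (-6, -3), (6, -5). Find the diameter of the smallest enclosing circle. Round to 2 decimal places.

12.17

The smallest circle enclosing two points has them as diameter endpoints.
Centre = midpoint = (0, -4); r² = |(-6, -3)−(6, -5)|²/4 = 148/4 = 37.
Diameter = 2r = 2√37 ≈ 12.17.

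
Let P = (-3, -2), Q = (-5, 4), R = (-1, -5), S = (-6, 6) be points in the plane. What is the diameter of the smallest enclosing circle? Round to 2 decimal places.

12.08

The minimum enclosing circle of a finite set is fixed by two of the points (as a diameter) or three (as a circumcircle).
The farthest pair is R–S with squared distance 146. The circle on this segment as diameter has centre (-3.5, 0.5) and r² = 146/4 = 36.5.
Check P: distance² to centre = 6.5 ≤ 36.5, so it lies inside.
All remaining points lie in this disk, and no smaller disk contains both endpoints, so this is the minimum enclosing circle.
Diameter = 2r = 2√(36.5) ≈ 12.08.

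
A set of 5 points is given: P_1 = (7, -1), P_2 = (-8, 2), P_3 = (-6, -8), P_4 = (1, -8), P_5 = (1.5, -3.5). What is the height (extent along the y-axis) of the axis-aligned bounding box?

max y = 2, min y = -8, so height = 10.

10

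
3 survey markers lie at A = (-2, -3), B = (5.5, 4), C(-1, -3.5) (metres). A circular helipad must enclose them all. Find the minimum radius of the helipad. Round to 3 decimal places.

5.130

Side lengths²: AB² = 105.25, AC² = 1.25, BC² = 98.5.
Since AB² = 105.25 ≥ 98.5 + 1.25 = 99.75, the angle opposite AB is not acute, so the smallest enclosing circle has AB as diameter.
Centre = midpoint of AB = (1.75, 0.5), r² = 105.25/4 = 26.3125.
r = √(26.3125) ≈ 5.130.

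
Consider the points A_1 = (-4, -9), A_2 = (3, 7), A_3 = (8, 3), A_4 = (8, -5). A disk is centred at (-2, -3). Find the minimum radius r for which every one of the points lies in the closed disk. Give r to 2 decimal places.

The required radius is the distance from (-2, -3) to the farthest point.
Squared distances: 40, 125, 136, 104.
Maximum is 136, attained at A_3.
r = √136 ≈ 11.66.

11.66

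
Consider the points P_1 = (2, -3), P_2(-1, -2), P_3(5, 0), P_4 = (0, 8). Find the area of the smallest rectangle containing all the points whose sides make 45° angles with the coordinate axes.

In coordinates u = x + y, v = x − y the rectangle is axis-aligned; the map (x,y)→(u,v) scales areas by 2.
u-values: -1, -3, 5, 8; range = 8 − (-3) = 11.
v-values: 5, 1, 5, -8; range = 5 − (-8) = 13.
Area = (11 × 13) / 2 = 71.5.

71.5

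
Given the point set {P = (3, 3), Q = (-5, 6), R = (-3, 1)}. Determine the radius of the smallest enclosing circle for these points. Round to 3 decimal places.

Side lengths²: PQ² = 73, PR² = 40, QR² = 29.
Since PQ² = 73 ≥ 40 + 29 = 69, the angle opposite PQ is not acute, so the smallest enclosing circle has PQ as diameter.
Centre = midpoint of PQ = (-1, 4.5), r² = 73/4 = 18.25.
r = √(18.25) ≈ 4.272.

4.272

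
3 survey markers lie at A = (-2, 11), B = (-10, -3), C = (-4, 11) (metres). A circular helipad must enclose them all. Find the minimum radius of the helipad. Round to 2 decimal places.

Side lengths²: AB² = 260, AC² = 4, BC² = 232.
Since AB² = 260 ≥ 232 + 4 = 236, the angle opposite AB is not acute, so the smallest enclosing circle has AB as diameter.
Centre = midpoint of AB = (-6, 4), r² = 260/4 = 65.
r = √65 ≈ 8.06.

8.06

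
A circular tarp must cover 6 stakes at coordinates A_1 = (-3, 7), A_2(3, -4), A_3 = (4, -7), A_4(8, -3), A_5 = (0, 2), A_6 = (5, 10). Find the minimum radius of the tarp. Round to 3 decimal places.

A smallest enclosing disk is always determined by at most three of the input points on its boundary.
The minimum enclosing circle is determined by three boundary points: A_1, A_3, A_6.
Their circumcentre is (137/38, 59/38) with r² = 52925/722.
The farthest remaining point A_4 is at distance² 28909/722 ≤ 52925/722.
r = √(52925/722) ≈ 8.562.

8.562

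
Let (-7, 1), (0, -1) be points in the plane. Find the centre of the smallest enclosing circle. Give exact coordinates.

(-3.5, 0)

The smallest circle enclosing two points has them as diameter endpoints.
Centre = midpoint = (-3.5, 0); r² = |(-7, 1)−(0, -1)|²/4 = 53/4 = 13.25.
Centre = (-3.5, 0).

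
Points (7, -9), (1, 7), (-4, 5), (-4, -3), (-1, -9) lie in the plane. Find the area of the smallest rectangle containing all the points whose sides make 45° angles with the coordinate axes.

In coordinates u = x + y, v = x − y the rectangle is axis-aligned; the map (x,y)→(u,v) scales areas by 2.
u-values: -2, 8, 1, -7, -10; range = 8 − (-10) = 18.
v-values: 16, -6, -9, -1, 8; range = 16 − (-9) = 25.
Area = (18 × 25) / 2 = 225.

225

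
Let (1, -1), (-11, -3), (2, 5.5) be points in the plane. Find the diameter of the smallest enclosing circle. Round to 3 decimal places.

Call the three points A, B, C in the order given.
Side lengths²: AB² = 148, AC² = 43.25, BC² = 241.25.
Since BC² = 241.25 ≥ 148 + 43.25 = 191.25, the angle opposite BC is not acute, so the smallest enclosing circle has BC as diameter.
Centre = midpoint of BC = (-4.5, 1.25), r² = 241.25/4 = 60.3125.
Diameter = 2r = 2√(60.3125) ≈ 15.532.

15.532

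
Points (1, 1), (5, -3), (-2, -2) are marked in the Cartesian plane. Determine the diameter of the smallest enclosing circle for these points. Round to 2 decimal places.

Call the three points A, B, C in the order given.
Side lengths²: AB² = 32, AC² = 18, BC² = 50.
Since BC² = 50 ≥ 32 + 18 = 50, the angle opposite BC is not acute, so the smallest enclosing circle has BC as diameter.
Centre = midpoint of BC = (1.5, -2.5), r² = 50/4 = 12.5.
Diameter = 2r = 2√(12.5) ≈ 7.07.

7.07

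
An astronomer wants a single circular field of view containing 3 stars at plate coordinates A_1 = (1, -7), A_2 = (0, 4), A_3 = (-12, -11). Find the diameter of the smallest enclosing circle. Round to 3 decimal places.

Side lengths²: A_1A_2² = 122, A_1A_3² = 185, A_2A_3² = 369.
Since A_2A_3² = 369 ≥ 185 + 122 = 307, the angle opposite A_2A_3 is not acute, so the smallest enclosing circle has A_2A_3 as diameter.
Centre = midpoint of A_2A_3 = (-6, -3.5), r² = 369/4 = 92.25.
Diameter = 2r = 2√(92.25) ≈ 19.209.

19.209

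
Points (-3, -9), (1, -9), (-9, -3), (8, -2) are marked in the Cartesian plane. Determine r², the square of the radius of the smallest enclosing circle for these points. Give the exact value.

72.5

A smallest enclosing disk is always determined by at most three of the input points on its boundary.
The farthest pair is (-9, -3)–(8, -2) with squared distance 290. The circle on this segment as diameter has centre (-0.5, -2.5) and r² = 290/4 = 72.5.
Check (-3, -9): distance² to centre = 48.5 ≤ 72.5, so it lies inside.
All remaining points lie in this disk, and no smaller disk contains both endpoints, so this is the minimum enclosing circle.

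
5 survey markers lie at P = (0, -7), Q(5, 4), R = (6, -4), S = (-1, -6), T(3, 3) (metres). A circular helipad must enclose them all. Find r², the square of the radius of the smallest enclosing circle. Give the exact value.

36.5

The minimum enclosing circle of a finite set is fixed by two of the points (as a diameter) or three (as a circumcircle).
The farthest pair is P–Q with squared distance 146. The circle on this segment as diameter has centre (2.5, -1.5) and r² = 146/4 = 36.5.
Check R: distance² to centre = 18.5 ≤ 36.5, so it lies inside.
All remaining points lie in this disk, and no smaller disk contains both endpoints, so this is the minimum enclosing circle.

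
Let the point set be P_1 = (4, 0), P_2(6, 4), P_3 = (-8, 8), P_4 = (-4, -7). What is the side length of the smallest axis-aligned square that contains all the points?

15

The bounding box has width 14 and height 15.
An axis-aligned square enclosing the set must have side ≥ max(width, height).
So the minimum side is max(14, 15) = 15.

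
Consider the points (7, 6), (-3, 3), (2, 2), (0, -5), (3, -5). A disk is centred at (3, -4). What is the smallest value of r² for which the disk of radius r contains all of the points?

116

The required radius is the distance from (3, -4) to the farthest point.
Squared distances: 116, 85, 37, 10, 1.
Maximum is 116, attained at (7, 6).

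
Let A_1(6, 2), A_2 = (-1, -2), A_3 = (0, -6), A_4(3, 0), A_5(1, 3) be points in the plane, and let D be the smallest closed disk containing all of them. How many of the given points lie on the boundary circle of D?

3

A smallest enclosing disk is always determined by at most three of the input points on its boundary.
The minimum enclosing circle is determined by three boundary points: A_1, A_3, A_5.
Their circumcentre is (61/23, -40/23) with r² = 13325/529.
The farthest remaining point A_2 is at distance² 7092/529 ≤ 13325/529.
The points at distance exactly r from the centre are A_1, A_3, A_5 — 3 points.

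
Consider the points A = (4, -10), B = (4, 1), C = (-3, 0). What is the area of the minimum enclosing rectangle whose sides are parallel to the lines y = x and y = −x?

In coordinates u = x + y, v = x − y the rectangle is axis-aligned; the map (x,y)→(u,v) scales areas by 2.
u-values: -6, 5, -3; range = 5 − (-6) = 11.
v-values: 14, 3, -3; range = 14 − (-3) = 17.
Area = (11 × 17) / 2 = 93.5.

93.5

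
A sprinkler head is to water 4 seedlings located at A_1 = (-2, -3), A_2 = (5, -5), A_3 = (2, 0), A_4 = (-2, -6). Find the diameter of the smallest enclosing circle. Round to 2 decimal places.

By Welzl's lemma the MEC is supported by two points (diametrically opposite) or three points (on a circumcircle).
The minimum enclosing circle is determined by three boundary points: A_2, A_3, A_4.
Their circumcentre is (24/19, -73/19) with r² = 5525/361.
The farthest remaining point A_1 is at distance² 4100/361 ≤ 5525/361.
Diameter = 2r = 2√(5525/361) ≈ 7.82.

7.82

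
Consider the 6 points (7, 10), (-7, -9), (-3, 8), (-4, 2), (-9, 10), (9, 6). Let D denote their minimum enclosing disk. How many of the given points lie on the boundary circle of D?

3

The minimum enclosing circle of a finite set is fixed by two of the points (as a diameter) or three (as a circumcircle).
The minimum enclosing circle is determined by three boundary points: (7, 10), (-7, -9), (-9, 10).
Their circumcentre is (-1, 47/38) with r² = 203305/1444.
The farthest remaining point (9, 6) is at distance² 177161/1444 ≤ 203305/1444.
The points at distance exactly r from the centre are (7, 10), (-7, -9), (-9, 10) — 3 points.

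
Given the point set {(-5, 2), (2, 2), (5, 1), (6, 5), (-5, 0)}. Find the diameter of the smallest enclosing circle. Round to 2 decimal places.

12.08

By Welzl's lemma the MEC is supported by two points (diametrically opposite) or three points (on a circumcircle).
The farthest pair is (6, 5)–(-5, 0) with squared distance 146. The circle on this segment as diameter has centre (0.5, 2.5) and r² = 146/4 = 36.5.
Check (-5, 2): distance² to centre = 30.5 ≤ 36.5, so it lies inside.
All remaining points lie in this disk, and no smaller disk contains both endpoints, so this is the minimum enclosing circle.
Diameter = 2r = 2√(36.5) ≈ 12.08.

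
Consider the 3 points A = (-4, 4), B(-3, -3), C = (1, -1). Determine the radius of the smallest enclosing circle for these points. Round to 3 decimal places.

Side lengths²: AB² = 50, AC² = 50, BC² = 20.
Since AC² = 50 < 50 + 20 = 70, the triangle is acute, so the smallest enclosing circle is the circumcircle.
Circumcentre = (-7/3, 2/3), r² = 125/9.
r = √(125/9) ≈ 3.727.

3.727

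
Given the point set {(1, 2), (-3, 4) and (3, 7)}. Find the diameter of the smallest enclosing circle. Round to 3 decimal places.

6.731

Call the three points A, B, C in the order given.
Side lengths²: AB² = 20, AC² = 29, BC² = 45.
Since BC² = 45 < 29 + 20 = 49, the triangle is acute, so the smallest enclosing circle is the circumcircle.
Circumcentre = (0.125, 5.25), r² = 11.328125.
Diameter = 2r = 2√(11.328125) ≈ 6.731.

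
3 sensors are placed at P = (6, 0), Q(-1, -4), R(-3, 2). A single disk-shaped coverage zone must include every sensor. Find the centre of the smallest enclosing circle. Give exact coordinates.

(1.3, 0.1)

Side lengths²: PQ² = 65, PR² = 85, QR² = 40.
Since PR² = 85 < 65 + 40 = 105, the triangle is acute, so the smallest enclosing circle is the circumcircle.
Circumcentre = (1.3, 0.1), r² = 22.1.
Centre = (1.3, 0.1).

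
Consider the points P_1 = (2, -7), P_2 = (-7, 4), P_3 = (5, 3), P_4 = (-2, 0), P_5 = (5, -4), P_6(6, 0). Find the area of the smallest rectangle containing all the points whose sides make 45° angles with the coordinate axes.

In coordinates u = x + y, v = x − y the rectangle is axis-aligned; the map (x,y)→(u,v) scales areas by 2.
u-values: -5, -3, 8, -2, 1, 6; range = 8 − (-5) = 13.
v-values: 9, -11, 2, -2, 9, 6; range = 9 − (-11) = 20.
Area = (13 × 20) / 2 = 130.

130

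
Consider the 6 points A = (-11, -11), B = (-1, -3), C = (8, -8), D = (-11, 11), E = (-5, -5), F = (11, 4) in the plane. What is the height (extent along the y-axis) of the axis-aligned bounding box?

max y = 11, min y = -11, so height = 22.

22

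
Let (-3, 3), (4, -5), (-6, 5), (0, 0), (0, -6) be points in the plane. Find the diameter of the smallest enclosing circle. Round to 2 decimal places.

The minimum enclosing circle of a finite set is fixed by two of the points (as a diameter) or three (as a circumcircle).
The farthest pair is (4, -5)–(-6, 5) with squared distance 200. The circle on this segment as diameter has centre (-1, 0) and r² = 200/4 = 50.
Check (-3, 3): distance² to centre = 13 ≤ 50, so it lies inside.
All remaining points lie in this disk, and no smaller disk contains both endpoints, so this is the minimum enclosing circle.
Diameter = 2r = 2√50 ≈ 14.14.

14.14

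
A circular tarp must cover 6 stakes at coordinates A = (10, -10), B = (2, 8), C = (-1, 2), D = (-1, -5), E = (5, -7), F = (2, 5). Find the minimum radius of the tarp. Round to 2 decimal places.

By Welzl's lemma the MEC is supported by two points (diametrically opposite) or three points (on a circumcircle).
The farthest pair is A–B with squared distance 388. The circle on this segment as diameter has centre (6, -1) and r² = 388/4 = 97.
Check C: distance² to centre = 58 ≤ 97, so it lies inside.
All remaining points lie in this disk, and no smaller disk contains both endpoints, so this is the minimum enclosing circle.
r = √97 ≈ 9.85.

9.85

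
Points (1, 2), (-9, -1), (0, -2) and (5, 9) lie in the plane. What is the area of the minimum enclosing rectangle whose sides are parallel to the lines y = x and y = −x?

In coordinates u = x + y, v = x − y the rectangle is axis-aligned; the map (x,y)→(u,v) scales areas by 2.
u-values: 3, -10, -2, 14; range = 14 − (-10) = 24.
v-values: -1, -8, 2, -4; range = 2 − (-8) = 10.
Area = (24 × 10) / 2 = 120.

120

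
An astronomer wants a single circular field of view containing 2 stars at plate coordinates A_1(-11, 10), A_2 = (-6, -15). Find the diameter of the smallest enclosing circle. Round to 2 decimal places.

The smallest circle enclosing two points has them as diameter endpoints.
Centre = midpoint = (-8.5, -2.5); r² = |A_1A_2|²/4 = 650/4 = 162.5.
Diameter = 2r = 2√(162.5) ≈ 25.50.

25.50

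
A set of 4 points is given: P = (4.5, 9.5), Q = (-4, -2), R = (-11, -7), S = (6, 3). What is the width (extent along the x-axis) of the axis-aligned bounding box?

17

max x = 6, min x = -11, so width = 17.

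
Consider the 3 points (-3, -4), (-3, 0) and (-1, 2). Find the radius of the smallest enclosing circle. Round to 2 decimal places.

3.16

Call the three points A, B, C in the order given.
Side lengths²: AB² = 16, AC² = 40, BC² = 8.
Since AC² = 40 ≥ 16 + 8 = 24, the angle opposite AC is not acute, so the smallest enclosing circle has AC as diameter.
Centre = midpoint of AC = (-2, -1), r² = 40/4 = 10.
r = √10 ≈ 3.16.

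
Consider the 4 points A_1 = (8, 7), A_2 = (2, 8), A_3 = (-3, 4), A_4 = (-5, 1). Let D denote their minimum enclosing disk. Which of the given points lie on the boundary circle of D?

A_1, A_4

By Welzl's lemma the MEC is supported by two points (diametrically opposite) or three points (on a circumcircle).
The farthest pair is A_1–A_4 with squared distance 205. The circle on this segment as diameter has centre (1.5, 4) and r² = 205/4 = 51.25.
Check A_2: distance² to centre = 16.25 ≤ 51.25, so it lies inside.
All remaining points lie in this disk, and no smaller disk contains both endpoints, so this is the minimum enclosing circle.
The points at distance exactly r from the centre are A_1, A_4 — 2 points.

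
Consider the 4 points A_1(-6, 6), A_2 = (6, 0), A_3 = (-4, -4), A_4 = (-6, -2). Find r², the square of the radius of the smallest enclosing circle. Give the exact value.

3770/81

The minimum enclosing circle is determined by three boundary points: A_1, A_2, A_3.
Their circumcentre is (-5/9, 17/9) with r² = 3770/81.
The farthest remaining point A_4 is at distance² 3626/81 ≤ 3770/81.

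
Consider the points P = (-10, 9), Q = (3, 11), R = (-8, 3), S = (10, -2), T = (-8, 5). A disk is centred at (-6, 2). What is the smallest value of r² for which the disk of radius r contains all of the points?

272

The required radius is the distance from (-6, 2) to the farthest point.
Squared distances: 65, 162, 5, 272, 13.
Maximum is 272, attained at S.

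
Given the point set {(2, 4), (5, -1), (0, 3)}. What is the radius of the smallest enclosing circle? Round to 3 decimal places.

Call the three points A, B, C in the order given.
Side lengths²: AB² = 34, AC² = 5, BC² = 41.
Since BC² = 41 ≥ 34 + 5 = 39, the angle opposite BC is not acute, so the smallest enclosing circle has BC as diameter.
Centre = midpoint of BC = (2.5, 1), r² = 41/4 = 10.25.
r = √(10.25) ≈ 3.202.

3.202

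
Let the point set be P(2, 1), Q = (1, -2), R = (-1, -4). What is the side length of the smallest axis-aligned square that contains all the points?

The bounding box has width 3 and height 5.
An axis-aligned square enclosing the set must have side ≥ max(width, height).
So the minimum side is max(3, 5) = 5.

5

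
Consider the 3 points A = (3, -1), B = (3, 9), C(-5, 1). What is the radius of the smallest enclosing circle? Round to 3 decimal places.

5.831

Side lengths²: AB² = 100, AC² = 68, BC² = 128.
Since BC² = 128 < 100 + 68 = 168, the triangle is acute, so the smallest enclosing circle is the circumcircle.
Circumcentre = (0, 4), r² = 34.
r = √34 ≈ 5.831.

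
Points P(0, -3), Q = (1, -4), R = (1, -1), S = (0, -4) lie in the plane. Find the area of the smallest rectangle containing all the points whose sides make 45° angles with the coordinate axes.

6

In coordinates u = x + y, v = x − y the rectangle is axis-aligned; the map (x,y)→(u,v) scales areas by 2.
u-values: -3, -3, 0, -4; range = 0 − (-4) = 4.
v-values: 3, 5, 2, 4; range = 5 − 2 = 3.
Area = (4 × 3) / 2 = 6.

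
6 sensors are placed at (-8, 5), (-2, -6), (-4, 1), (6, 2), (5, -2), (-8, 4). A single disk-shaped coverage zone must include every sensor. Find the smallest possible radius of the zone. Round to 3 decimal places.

7.462

The minimum enclosing circle of a finite set is fixed by two of the points (as a diameter) or three (as a circumcircle).
The minimum enclosing circle is determined by three boundary points: (-8, 5), (-2, -6), (6, 2).
Their circumcentre is (-49/34, 49/34) with r² = 32185/578.
The farthest remaining point (5, -2) is at distance² 30825/578 ≤ 32185/578.
r = √(32185/578) ≈ 7.462.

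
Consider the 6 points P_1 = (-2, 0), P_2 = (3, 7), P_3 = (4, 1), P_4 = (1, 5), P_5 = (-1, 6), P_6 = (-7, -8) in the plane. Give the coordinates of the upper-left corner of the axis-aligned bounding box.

x-range [-7, 4], y-range [-8, 7].
The upper-left corner is (-7, 7).

(-7, 7)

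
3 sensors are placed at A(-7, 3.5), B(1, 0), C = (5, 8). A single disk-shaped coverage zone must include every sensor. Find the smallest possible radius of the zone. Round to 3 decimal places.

Side lengths²: AB² = 76.25, AC² = 164.25, BC² = 80.
Since AC² = 164.25 ≥ 80 + 76.25 = 156.25, the angle opposite AC is not acute, so the smallest enclosing circle has AC as diameter.
Centre = midpoint of AC = (-1, 5.75), r² = 164.25/4 = 41.0625.
r = √(41.0625) ≈ 6.408.

6.408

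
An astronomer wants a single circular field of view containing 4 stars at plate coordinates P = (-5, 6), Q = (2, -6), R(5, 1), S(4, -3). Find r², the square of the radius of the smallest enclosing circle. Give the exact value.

48.25

A smallest enclosing disk is always determined by at most three of the input points on its boundary.
The farthest pair is P–Q with squared distance 193. The circle on this segment as diameter has centre (-1.5, 0) and r² = 193/4 = 48.25.
Check R: distance² to centre = 43.25 ≤ 48.25, so it lies inside.
All remaining points lie in this disk, and no smaller disk contains both endpoints, so this is the minimum enclosing circle.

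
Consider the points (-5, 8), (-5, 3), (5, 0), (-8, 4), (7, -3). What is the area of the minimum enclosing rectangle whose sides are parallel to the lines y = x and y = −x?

103.5

In coordinates u = x + y, v = x − y the rectangle is axis-aligned; the map (x,y)→(u,v) scales areas by 2.
u-values: 3, -2, 5, -4, 4; range = 5 − (-4) = 9.
v-values: -13, -8, 5, -12, 10; range = 10 − (-13) = 23.
Area = (9 × 23) / 2 = 103.5.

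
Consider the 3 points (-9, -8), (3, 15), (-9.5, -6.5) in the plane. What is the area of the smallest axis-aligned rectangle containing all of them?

x ranges over [-9.5, 3], width 12.5.
y ranges over [-8, 15], height 23.
Area = 12.5 × 23 = 287.5.

287.5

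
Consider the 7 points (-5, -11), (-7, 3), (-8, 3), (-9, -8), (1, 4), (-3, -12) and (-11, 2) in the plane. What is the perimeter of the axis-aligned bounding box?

56

Width = max x − min x = 1 − (-11) = 12.
Height = max y − min y = 4 − (-12) = 16.
Perimeter = 2(12 + 16) = 56.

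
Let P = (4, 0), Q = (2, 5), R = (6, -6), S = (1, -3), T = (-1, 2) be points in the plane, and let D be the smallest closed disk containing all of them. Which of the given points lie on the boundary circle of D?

Q, R

The minimum enclosing circle of a finite set is fixed by two of the points (as a diameter) or three (as a circumcircle).
The farthest pair is Q–R with squared distance 137. The circle on this segment as diameter has centre (4, -0.5) and r² = 137/4 = 34.25.
Check P: distance² to centre = 0.25 ≤ 34.25, so it lies inside.
All remaining points lie in this disk, and no smaller disk contains both endpoints, so this is the minimum enclosing circle.
The points at distance exactly r from the centre are Q, R — 2 points.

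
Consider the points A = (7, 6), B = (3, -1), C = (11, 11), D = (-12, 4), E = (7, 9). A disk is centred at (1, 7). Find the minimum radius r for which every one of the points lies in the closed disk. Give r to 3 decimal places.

13.342

The required radius is the distance from (1, 7) to the farthest point.
Squared distances: 37, 68, 116, 178, 40.
Maximum is 178, attained at D.
r = √178 ≈ 13.342.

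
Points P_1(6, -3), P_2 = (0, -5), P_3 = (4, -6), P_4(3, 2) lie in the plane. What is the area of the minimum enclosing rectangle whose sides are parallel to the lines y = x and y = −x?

45

In coordinates u = x + y, v = x − y the rectangle is axis-aligned; the map (x,y)→(u,v) scales areas by 2.
u-values: 3, -5, -2, 5; range = 5 − (-5) = 10.
v-values: 9, 5, 10, 1; range = 10 − 1 = 9.
Area = (10 × 9) / 2 = 45.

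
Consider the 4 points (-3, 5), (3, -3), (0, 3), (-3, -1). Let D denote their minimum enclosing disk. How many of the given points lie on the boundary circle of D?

The minimum enclosing circle of a finite set is fixed by two of the points (as a diameter) or three (as a circumcircle).
The farthest pair is (-3, 5)–(3, -3) with squared distance 100. The circle on this segment as diameter has centre (0, 1) and r² = 100/4 = 25.
Check (0, 3): distance² to centre = 4 ≤ 25, so it lies inside.
All remaining points lie in this disk, and no smaller disk contains both endpoints, so this is the minimum enclosing circle.
The points at distance exactly r from the centre are (-3, 5), (3, -3) — 2 points.

2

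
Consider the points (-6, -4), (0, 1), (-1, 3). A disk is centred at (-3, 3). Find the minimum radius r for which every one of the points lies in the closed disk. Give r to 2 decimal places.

7.62

The required radius is the distance from (-3, 3) to the farthest point.
Squared distances: 58, 13, 4.
Maximum is 58, attained at (-6, -4).
r = √58 ≈ 7.62.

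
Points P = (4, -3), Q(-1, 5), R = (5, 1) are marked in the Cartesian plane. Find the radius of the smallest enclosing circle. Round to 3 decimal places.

Side lengths²: PQ² = 89, PR² = 17, QR² = 52.
Since PQ² = 89 ≥ 52 + 17 = 69, the angle opposite PQ is not acute, so the smallest enclosing circle has PQ as diameter.
Centre = midpoint of PQ = (1.5, 1), r² = 89/4 = 22.25.
r = √(22.25) ≈ 4.717.

4.717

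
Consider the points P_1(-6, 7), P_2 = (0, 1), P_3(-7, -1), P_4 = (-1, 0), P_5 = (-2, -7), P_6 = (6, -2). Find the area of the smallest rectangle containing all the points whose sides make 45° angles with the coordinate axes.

136.5

In coordinates u = x + y, v = x − y the rectangle is axis-aligned; the map (x,y)→(u,v) scales areas by 2.
u-values: 1, 1, -8, -1, -9, 4; range = 4 − (-9) = 13.
v-values: -13, -1, -6, -1, 5, 8; range = 8 − (-13) = 21.
Area = (13 × 21) / 2 = 136.5.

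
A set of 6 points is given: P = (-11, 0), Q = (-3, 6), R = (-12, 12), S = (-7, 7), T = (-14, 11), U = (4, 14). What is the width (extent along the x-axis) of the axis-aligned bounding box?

18

max x = 4, min x = -14, so width = 18.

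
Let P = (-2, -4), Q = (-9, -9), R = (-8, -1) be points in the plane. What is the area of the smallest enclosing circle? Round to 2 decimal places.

65.36

Side lengths²: PQ² = 74, PR² = 45, QR² = 65.
Since PQ² = 74 < 65 + 45 = 110, the triangle is acute, so the smallest enclosing circle is the circumcircle.
Circumcentre = (-217/34, -179/34), r² = 12025/578.
Area = π·r² = π·12025/578 ≈ 65.36.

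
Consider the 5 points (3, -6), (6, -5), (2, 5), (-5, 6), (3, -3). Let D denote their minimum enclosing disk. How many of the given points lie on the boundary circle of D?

2

The minimum enclosing circle of a finite set is fixed by two of the points (as a diameter) or three (as a circumcircle).
The farthest pair is (6, -5)–(-5, 6) with squared distance 242. The circle on this segment as diameter has centre (0.5, 0.5) and r² = 242/4 = 60.5.
Check (3, -6): distance² to centre = 48.5 ≤ 60.5, so it lies inside.
All remaining points lie in this disk, and no smaller disk contains both endpoints, so this is the minimum enclosing circle.
The points at distance exactly r from the centre are (6, -5), (-5, 6) — 2 points.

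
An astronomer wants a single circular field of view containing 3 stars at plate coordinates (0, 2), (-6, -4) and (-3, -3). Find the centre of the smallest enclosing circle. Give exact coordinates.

Call the three points A, B, C in the order given.
Side lengths²: AB² = 72, AC² = 34, BC² = 10.
Since AB² = 72 ≥ 34 + 10 = 44, the angle opposite AB is not acute, so the smallest enclosing circle has AB as diameter.
Centre = midpoint of AB = (-3, -1), r² = 72/4 = 18.
Centre = (-3, -1).

(-3, -1)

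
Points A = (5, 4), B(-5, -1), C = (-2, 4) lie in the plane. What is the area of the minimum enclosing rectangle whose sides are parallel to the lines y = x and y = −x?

In coordinates u = x + y, v = x − y the rectangle is axis-aligned; the map (x,y)→(u,v) scales areas by 2.
u-values: 9, -6, 2; range = 9 − (-6) = 15.
v-values: 1, -4, -6; range = 1 − (-6) = 7.
Area = (15 × 7) / 2 = 52.5.

52.5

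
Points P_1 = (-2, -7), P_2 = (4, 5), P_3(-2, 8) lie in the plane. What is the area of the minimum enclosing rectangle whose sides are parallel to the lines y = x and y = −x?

In coordinates u = x + y, v = x − y the rectangle is axis-aligned; the map (x,y)→(u,v) scales areas by 2.
u-values: -9, 9, 6; range = 9 − (-9) = 18.
v-values: 5, -1, -10; range = 5 − (-10) = 15.
Area = (18 × 15) / 2 = 135.

135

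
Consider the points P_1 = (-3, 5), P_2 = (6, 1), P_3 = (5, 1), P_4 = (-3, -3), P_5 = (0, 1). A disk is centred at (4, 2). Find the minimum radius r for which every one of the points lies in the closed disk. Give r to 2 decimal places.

The required radius is the distance from (4, 2) to the farthest point.
Squared distances: 58, 5, 2, 74, 17.
Maximum is 74, attained at P_4.
r = √74 ≈ 8.60.

8.60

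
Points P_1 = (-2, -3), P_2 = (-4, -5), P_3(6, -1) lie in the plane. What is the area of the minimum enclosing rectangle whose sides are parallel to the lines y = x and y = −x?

42

In coordinates u = x + y, v = x − y the rectangle is axis-aligned; the map (x,y)→(u,v) scales areas by 2.
u-values: -5, -9, 5; range = 5 − (-9) = 14.
v-values: 1, 1, 7; range = 7 − 1 = 6.
Area = (14 × 6) / 2 = 42.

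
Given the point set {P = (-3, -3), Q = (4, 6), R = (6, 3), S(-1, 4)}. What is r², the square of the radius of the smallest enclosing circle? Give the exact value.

32.5

The farthest pair is P–Q with squared distance 130. The circle on this segment as diameter has centre (0.5, 1.5) and r² = 130/4 = 32.5.
Check R: distance² to centre = 32.5 ≤ 32.5, so it lies inside.
All remaining points lie in this disk, and no smaller disk contains both endpoints, so this is the minimum enclosing circle.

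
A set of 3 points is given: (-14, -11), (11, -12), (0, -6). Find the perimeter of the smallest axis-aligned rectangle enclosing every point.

Width = max x − min x = 11 − (-14) = 25.
Height = max y − min y = -6 − (-12) = 6.
Perimeter = 2(25 + 6) = 62.

62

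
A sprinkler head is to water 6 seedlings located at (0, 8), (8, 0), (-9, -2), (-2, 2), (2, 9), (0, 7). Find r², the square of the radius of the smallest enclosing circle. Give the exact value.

The minimum enclosing circle of a finite set is fixed by two of the points (as a diameter) or three (as a circumcircle).
The minimum enclosing circle is determined by three boundary points: (8, 0), (-9, -2), (2, 9).
Their circumcentre is (-0.7, 0.7) with r² = 76.18.
The farthest remaining point (0, 8) is at distance² 53.78 ≤ 76.18.

76.18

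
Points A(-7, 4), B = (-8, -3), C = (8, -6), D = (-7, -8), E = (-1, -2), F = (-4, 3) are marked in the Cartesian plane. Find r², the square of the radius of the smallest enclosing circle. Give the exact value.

By Welzl's lemma the MEC is supported by two points (diametrically opposite) or three points (on a circumcircle).
The minimum enclosing circle is determined by three boundary points: A, C, D.
Their circumcentre is (-1/6, -2) with r² = 2977/36.
The farthest remaining point B is at distance² 2245/36 ≤ 2977/36.

2977/36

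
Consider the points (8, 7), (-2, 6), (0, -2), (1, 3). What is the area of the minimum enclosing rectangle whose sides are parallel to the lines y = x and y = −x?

85

In coordinates u = x + y, v = x − y the rectangle is axis-aligned; the map (x,y)→(u,v) scales areas by 2.
u-values: 15, 4, -2, 4; range = 15 − (-2) = 17.
v-values: 1, -8, 2, -2; range = 2 − (-8) = 10.
Area = (17 × 10) / 2 = 85.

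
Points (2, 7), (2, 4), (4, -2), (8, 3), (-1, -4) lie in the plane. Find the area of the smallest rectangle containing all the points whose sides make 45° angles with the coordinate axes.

88

In coordinates u = x + y, v = x − y the rectangle is axis-aligned; the map (x,y)→(u,v) scales areas by 2.
u-values: 9, 6, 2, 11, -5; range = 11 − (-5) = 16.
v-values: -5, -2, 6, 5, 3; range = 6 − (-5) = 11.
Area = (16 × 11) / 2 = 88.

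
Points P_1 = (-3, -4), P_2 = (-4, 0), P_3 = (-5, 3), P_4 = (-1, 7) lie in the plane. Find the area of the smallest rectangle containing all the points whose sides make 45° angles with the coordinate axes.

58.5

In coordinates u = x + y, v = x − y the rectangle is axis-aligned; the map (x,y)→(u,v) scales areas by 2.
u-values: -7, -4, -2, 6; range = 6 − (-7) = 13.
v-values: 1, -4, -8, -8; range = 1 − (-8) = 9.
Area = (13 × 9) / 2 = 58.5.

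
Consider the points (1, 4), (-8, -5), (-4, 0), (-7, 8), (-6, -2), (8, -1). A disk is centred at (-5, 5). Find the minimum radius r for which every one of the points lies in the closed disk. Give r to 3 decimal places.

The required radius is the distance from (-5, 5) to the farthest point.
Squared distances: 37, 109, 26, 13, 50, 205.
Maximum is 205, attained at (8, -1).
r = √205 ≈ 14.318.

14.318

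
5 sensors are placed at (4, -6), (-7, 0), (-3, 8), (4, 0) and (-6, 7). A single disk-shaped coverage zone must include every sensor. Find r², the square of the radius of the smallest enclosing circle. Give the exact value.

67.25

The farthest pair is (4, -6)–(-6, 7) with squared distance 269. The circle on this segment as diameter has centre (-1, 0.5) and r² = 269/4 = 67.25.
Check (-7, 0): distance² to centre = 36.25 ≤ 67.25, so it lies inside.
All remaining points lie in this disk, and no smaller disk contains both endpoints, so this is the minimum enclosing circle.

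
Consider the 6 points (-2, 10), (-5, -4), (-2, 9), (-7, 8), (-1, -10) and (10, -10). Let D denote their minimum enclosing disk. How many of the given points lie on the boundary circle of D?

2

By Welzl's lemma the MEC is supported by two points (diametrically opposite) or three points (on a circumcircle).
The farthest pair is (-7, 8)–(10, -10) with squared distance 613. The circle on this segment as diameter has centre (1.5, -1) and r² = 613/4 = 153.25.
Check (-2, 10): distance² to centre = 133.25 ≤ 153.25, so it lies inside.
All remaining points lie in this disk, and no smaller disk contains both endpoints, so this is the minimum enclosing circle.
The points at distance exactly r from the centre are (-7, 8), (10, -10) — 2 points.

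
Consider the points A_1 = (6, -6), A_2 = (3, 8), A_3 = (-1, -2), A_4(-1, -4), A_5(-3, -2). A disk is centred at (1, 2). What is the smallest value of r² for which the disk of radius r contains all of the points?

The required radius is the distance from (1, 2) to the farthest point.
Squared distances: 89, 40, 20, 40, 32.
Maximum is 89, attained at A_1.

89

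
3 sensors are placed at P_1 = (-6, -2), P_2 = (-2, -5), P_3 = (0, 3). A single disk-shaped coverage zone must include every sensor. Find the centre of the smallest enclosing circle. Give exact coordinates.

Side lengths²: P_1P_2² = 25, P_1P_3² = 61, P_2P_3² = 68.
Since P_2P_3² = 68 < 61 + 25 = 86, the triangle is acute, so the smallest enclosing circle is the circumcircle.
Circumcentre = (-37/19, -29/38), r² = 25925/1444.
Centre = (-37/19, -29/38).

(-37/19, -29/38)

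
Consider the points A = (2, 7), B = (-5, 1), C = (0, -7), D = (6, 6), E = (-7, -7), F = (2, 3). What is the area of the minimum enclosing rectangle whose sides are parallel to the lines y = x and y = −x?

169

In coordinates u = x + y, v = x − y the rectangle is axis-aligned; the map (x,y)→(u,v) scales areas by 2.
u-values: 9, -4, -7, 12, -14, 5; range = 12 − (-14) = 26.
v-values: -5, -6, 7, 0, 0, -1; range = 7 − (-6) = 13.
Area = (26 × 13) / 2 = 169.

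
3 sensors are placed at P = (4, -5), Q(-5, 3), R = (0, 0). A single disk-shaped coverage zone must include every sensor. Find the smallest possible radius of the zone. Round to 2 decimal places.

6.02

Side lengths²: PQ² = 145, PR² = 41, QR² = 34.
Since PQ² = 145 ≥ 41 + 34 = 75, the angle opposite PQ is not acute, so the smallest enclosing circle has PQ as diameter.
Centre = midpoint of PQ = (-0.5, -1), r² = 145/4 = 36.25.
r = √(36.25) ≈ 6.02.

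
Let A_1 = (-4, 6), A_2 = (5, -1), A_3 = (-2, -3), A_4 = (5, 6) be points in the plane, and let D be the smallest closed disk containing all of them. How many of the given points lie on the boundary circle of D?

3

The minimum enclosing circle is determined by three boundary points: A_1, A_3, A_4.
Their circumcentre is (0.5, 41/18) with r² = 5525/162.
The farthest remaining point A_2 is at distance² 5021/162 ≤ 5525/162.
The points at distance exactly r from the centre are A_1, A_3, A_4 — 3 points.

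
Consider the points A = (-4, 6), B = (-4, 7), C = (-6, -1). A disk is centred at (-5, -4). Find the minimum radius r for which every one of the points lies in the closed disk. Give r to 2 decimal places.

The required radius is the distance from (-5, -4) to the farthest point.
Squared distances: 101, 122, 10.
Maximum is 122, attained at B.
r = √122 ≈ 11.05.

11.05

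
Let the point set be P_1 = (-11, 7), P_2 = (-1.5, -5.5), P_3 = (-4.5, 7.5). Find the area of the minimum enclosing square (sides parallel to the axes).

The bounding box has width 9.5 and height 13.
An axis-aligned square enclosing the set must have side ≥ max(width, height).
So the minimum side is max(9.5, 13) = 13.
Area = 13² = 169.

169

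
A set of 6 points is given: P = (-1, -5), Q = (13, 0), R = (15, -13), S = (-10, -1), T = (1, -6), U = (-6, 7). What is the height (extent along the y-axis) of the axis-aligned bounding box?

max y = 7, min y = -13, so height = 20.

20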